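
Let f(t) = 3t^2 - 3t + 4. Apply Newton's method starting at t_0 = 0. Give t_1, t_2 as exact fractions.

f'(t) = 6t - 3.
f(0) = 4, f'(0) = -3, so t_1 = 0 - 4/(-3) = 4/3.
f(4/3) = 16/3, f'(4/3) = 5, so t_2 = (4/3) - (16/3)/5 = 4/15.

t_1 = 4/3, t_2 = 4/15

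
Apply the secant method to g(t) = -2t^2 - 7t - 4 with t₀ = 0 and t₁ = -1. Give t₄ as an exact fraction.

g(0) = -4, g(-1) = 1. t₂ = (-1) - 1·((-1) - 0)/(1 - (-4)) = -4/5.
g(-1) = 1, g(-4/5) = 8/25. t₃ = (-4/5) - (8/25)·((-4/5) - (-1))/((8/25) - 1) = -12/17.
g(-4/5) = 8/25, g(-12/17) = -16/289. t₄ = (-12/17) - (-16/289)·((-12/17) - (-4/5))/((-16/289) - (8/25)) = -244/339.

-244/339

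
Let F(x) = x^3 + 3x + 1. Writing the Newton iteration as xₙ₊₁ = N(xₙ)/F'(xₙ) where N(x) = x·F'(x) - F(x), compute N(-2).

-17

F'(x) = 3x^2 + 3.
N(x) = x·F'(x) - F(x) = x·(3x^2 + 3) - (x^3 + 3x + 1) = 2x^3 - 1.
N(-2) = -17.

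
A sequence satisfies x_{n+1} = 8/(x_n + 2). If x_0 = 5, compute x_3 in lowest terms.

x_1 = 8/(5 + 2) = 8/7.
x_2 = 8/(8/7 + 2) = 28/11.
x_3 = 8/(28/11 + 2) = 44/25.

44/25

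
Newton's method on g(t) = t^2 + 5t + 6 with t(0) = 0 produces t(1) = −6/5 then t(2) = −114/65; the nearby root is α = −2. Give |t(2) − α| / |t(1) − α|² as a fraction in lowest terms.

t(1) − α = −6/5 − (−2) = −6/5 + 2 = 4/5, so |t(1) − α| = 4/5.
t(2) − α = −114/65 − (−2) = −114/65 + 2 = 16/65, so |t(2) − α| = 16/65.
|t(1) − α|² = 16/25.
Ratio = (16/65) / (16/25) = 5/13.

5/13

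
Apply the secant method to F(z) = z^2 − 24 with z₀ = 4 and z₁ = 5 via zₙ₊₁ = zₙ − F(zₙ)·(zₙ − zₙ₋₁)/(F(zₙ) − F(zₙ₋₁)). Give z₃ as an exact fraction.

436/89

F(4) = −8, F(5) = 1. z₂ = 5 − 1·(5 − 4)/(1 − (−8)) = 44/9.
F(5) = 1, F(44/9) = −8/81. z₃ = (44/9) − (−8/81)·((44/9) − 5)/((−8/81) − 1) = 436/89.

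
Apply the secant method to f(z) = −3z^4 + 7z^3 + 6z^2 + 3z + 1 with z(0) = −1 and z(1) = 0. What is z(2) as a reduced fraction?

f(−1) = −6, f(0) = 1. z(2) = 0 − 1·(0 − (−1))/(1 − (−6)) = −1/7.

−1/7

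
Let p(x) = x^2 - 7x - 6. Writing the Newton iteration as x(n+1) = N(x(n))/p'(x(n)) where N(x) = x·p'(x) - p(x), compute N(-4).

22

p'(x) = 2x - 7.
N(x) = x·p'(x) - p(x) = x·(2x - 7) - (x^2 - 7x - 6) = x^2 + 6.
N(-4) = 22.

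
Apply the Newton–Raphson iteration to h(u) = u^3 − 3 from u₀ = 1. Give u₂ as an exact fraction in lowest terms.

331/225

h'(u) = 3u^2.
h(1) = −2, h'(1) = 3, so u₁ = 1 − (−2)/3 = 5/3.
h(5/3) = 44/27, h'(5/3) = 25/3, so u₂ = (5/3) − (44/27)/(25/3) = 331/225.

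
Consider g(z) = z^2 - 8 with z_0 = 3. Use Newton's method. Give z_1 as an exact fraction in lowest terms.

g'(z) = 2z.
g(3) = 1, g'(3) = 6, so z_1 = 3 - 1/6 = 17/6.

17/6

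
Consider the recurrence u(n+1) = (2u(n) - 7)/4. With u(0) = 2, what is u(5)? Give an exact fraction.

u(1) = (2·2 - 7)/4 = -3/4.
u(2) = (2·(-3/4) - 7)/4 = -17/8.
u(3) = (2·(-17/8) - 7)/4 = -45/16.
u(4) = (2·(-45/16) - 7)/4 = -101/32.
u(5) = (2·(-101/32) - 7)/4 = -213/64.

-213/64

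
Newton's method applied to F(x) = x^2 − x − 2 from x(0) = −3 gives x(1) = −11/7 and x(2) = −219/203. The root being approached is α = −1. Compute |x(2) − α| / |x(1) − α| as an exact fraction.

x(1) − α = −11/7 − (−1) = −11/7 + 1 = −4/7, so |x(1) − α| = 4/7.
x(2) − α = −219/203 − (−1) = −219/203 + 1 = −16/203, so |x(2) − α| = 16/203.
Ratio = (16/203) / (4/7) = 4/29.

4/29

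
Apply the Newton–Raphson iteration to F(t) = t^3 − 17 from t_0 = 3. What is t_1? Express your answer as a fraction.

F'(t) = 3t^2.
F(3) = 10, F'(3) = 27, so t_1 = 3 − 10/27 = 71/27.

71/27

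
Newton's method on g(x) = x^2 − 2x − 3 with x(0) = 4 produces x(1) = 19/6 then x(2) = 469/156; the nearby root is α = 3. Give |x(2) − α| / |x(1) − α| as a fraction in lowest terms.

1/26

x(1) − α = 19/6 − 3 = 1/6, so |x(1) − α| = 1/6.
x(2) − α = 469/156 − 3 = 1/156, so |x(2) − α| = 1/156.
Ratio = (1/156) / (1/6) = 1/26.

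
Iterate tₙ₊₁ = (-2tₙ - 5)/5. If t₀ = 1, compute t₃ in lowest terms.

t₁ = (-2·1 - 5)/5 = -7/5.
t₂ = (-2·(-7/5) - 5)/5 = -11/25.
t₃ = (-2·(-11/25) - 5)/5 = -103/125.

-103/125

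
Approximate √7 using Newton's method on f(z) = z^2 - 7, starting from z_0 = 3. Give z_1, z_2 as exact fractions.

f'(z) = 2z.
f(3) = 2, f'(3) = 6, so z_1 = 3 - 2/6 = 8/3.
f(8/3) = 1/9, f'(8/3) = 16/3, so z_2 = (8/3) - (1/9)/(16/3) = 127/48.

z_1 = 8/3, z_2 = 127/48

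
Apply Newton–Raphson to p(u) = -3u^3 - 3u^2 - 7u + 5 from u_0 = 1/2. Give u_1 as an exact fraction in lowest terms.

p'(u) = -9u^2 - 6u - 7.
p(1/2) = 3/8, p'(1/2) = -49/4, so u_1 = (1/2) - (3/8)/(-49/4) = 26/49.

26/49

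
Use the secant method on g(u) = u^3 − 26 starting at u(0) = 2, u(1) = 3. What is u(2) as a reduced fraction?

56/19

g(2) = −18, g(3) = 1. u(2) = 3 − 1·(3 − 2)/(1 − (−18)) = 56/19.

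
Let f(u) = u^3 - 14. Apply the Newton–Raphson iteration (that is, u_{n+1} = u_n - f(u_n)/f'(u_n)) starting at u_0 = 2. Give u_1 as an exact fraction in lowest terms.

f'(u) = 3u^2.
f(2) = -6, f'(2) = 12, so u_1 = 2 - (-6)/12 = 5/2.

5/2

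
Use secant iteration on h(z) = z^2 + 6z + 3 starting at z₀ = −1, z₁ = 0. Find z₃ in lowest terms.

−5/9

h(−1) = −2, h(0) = 3. z₂ = 0 − 3·(0 − (−1))/(3 − (−2)) = −3/5.
h(0) = 3, h(−3/5) = −6/25. z₃ = (−3/5) − (−6/25)·((−3/5) − 0)/((−6/25) − 3) = −5/9.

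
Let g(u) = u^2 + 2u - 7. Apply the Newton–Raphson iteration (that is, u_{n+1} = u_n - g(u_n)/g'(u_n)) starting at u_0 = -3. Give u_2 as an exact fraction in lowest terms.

g'(u) = 2u + 2.
g(-3) = -4, g'(-3) = -4, so u_1 = (-3) - (-4)/(-4) = -4.
g(-4) = 1, g'(-4) = -6, so u_2 = (-4) - 1/(-6) = -23/6.

-23/6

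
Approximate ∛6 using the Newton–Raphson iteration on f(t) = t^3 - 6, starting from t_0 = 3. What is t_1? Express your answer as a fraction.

20/9

f'(t) = 3t^2.
f(3) = 21, f'(3) = 27, so t_1 = 3 - 21/27 = 20/9.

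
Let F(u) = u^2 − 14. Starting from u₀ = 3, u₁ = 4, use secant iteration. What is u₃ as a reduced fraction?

F(3) = −5, F(4) = 2. u₂ = 4 − 2·(4 − 3)/(2 − (−5)) = 26/7.
F(4) = 2, F(26/7) = −10/49. u₃ = (26/7) − (−10/49)·((26/7) − 4)/((−10/49) − 2) = 101/27.

101/27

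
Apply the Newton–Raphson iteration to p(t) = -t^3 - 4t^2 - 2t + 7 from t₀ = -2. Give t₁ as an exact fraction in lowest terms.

p'(t) = -3t^2 - 8t - 2.
p(-2) = 3, p'(-2) = 2, so t₁ = (-2) - 3/2 = -7/2.

-7/2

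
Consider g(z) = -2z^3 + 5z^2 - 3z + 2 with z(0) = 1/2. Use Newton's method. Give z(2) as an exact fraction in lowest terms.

g'(z) = -6z^2 + 10z - 3.
g(1/2) = 3/2, g'(1/2) = 1/2, so z(1) = (1/2) - (3/2)/(1/2) = -5/2.
g(-5/2) = 72, g'(-5/2) = -131/2, so z(2) = (-5/2) - 72/(-131/2) = -367/262.

-367/262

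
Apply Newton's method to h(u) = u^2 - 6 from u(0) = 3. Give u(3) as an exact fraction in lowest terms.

h'(u) = 2u.
h(3) = 3, h'(3) = 6, so u(1) = 3 - 3/6 = 5/2.
h(5/2) = 1/4, h'(5/2) = 5, so u(2) = (5/2) - (1/4)/5 = 49/20.
h(49/20) = 1/400, h'(49/20) = 49/10, so u(3) = (49/20) - (1/400)/(49/10) = 4801/1960.

4801/1960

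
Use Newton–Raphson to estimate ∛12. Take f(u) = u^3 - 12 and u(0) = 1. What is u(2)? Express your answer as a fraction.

1453/441

f'(u) = 3u^2.
f(1) = -11, f'(1) = 3, so u(1) = 1 - (-11)/3 = 14/3.
f(14/3) = 2420/27, f'(14/3) = 196/3, so u(2) = (14/3) - (2420/27)/(196/3) = 1453/441.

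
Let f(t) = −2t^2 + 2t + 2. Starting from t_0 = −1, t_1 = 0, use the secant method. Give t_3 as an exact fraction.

f(−1) = −2, f(0) = 2. t_2 = 0 − 2·(0 − (−1))/(2 − (−2)) = −1/2.
f(0) = 2, f(−1/2) = 1/2. t_3 = (−1/2) − (1/2)·((−1/2) − 0)/((1/2) − 2) = −2/3.

−2/3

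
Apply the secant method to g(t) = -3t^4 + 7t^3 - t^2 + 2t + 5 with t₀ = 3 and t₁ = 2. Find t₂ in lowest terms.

11/5

g(3) = -52, g(2) = 13. t₂ = 2 - 13·(2 - 3)/(13 - (-52)) = 11/5.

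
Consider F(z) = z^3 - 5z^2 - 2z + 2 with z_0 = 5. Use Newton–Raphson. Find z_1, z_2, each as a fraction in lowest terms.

z_1 = 123/23, z_2 = 1957565/368897

F'(z) = 3z^2 - 10z - 2.
F(5) = -8, F'(5) = 23, so z_1 = 5 - (-8)/23 = 123/23.
F(123/23) = 15232/12167, F'(123/23) = 16039/529, so z_2 = (123/23) - (15232/12167)/(16039/529) = 1957565/368897.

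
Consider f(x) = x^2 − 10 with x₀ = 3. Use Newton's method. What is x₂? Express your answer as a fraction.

f'(x) = 2x.
f(3) = −1, f'(3) = 6, so x₁ = 3 − (−1)/6 = 19/6.
f(19/6) = 1/36, f'(19/6) = 19/3, so x₂ = (19/6) − (1/36)/(19/3) = 721/228.

721/228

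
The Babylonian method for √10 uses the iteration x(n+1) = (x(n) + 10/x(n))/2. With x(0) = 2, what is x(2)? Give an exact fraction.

x(1) = (2 + 10/2)/2 = 7/2.
x(2) = (7/2 + 10/(7/2))/2 = 89/28.

89/28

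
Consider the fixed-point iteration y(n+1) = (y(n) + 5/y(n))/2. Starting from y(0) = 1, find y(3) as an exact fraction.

y(1) = (1 + 5/1)/2 = 3.
y(2) = (3 + 5/3)/2 = 7/3.
y(3) = (7/3 + 5/(7/3))/2 = 47/21.

47/21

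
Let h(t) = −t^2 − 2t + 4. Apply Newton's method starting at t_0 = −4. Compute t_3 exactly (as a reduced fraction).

h'(t) = −2t − 2.
h(−4) = −4, h'(−4) = 6, so t_1 = (−4) − (−4)/6 = −10/3.
h(−10/3) = −4/9, h'(−10/3) = 14/3, so t_2 = (−10/3) − (−4/9)/(14/3) = −68/21.
h(−68/21) = −4/441, h'(−68/21) = 94/21, so t_3 = (−68/21) − (−4/441)/(94/21) = −3194/987.

−3194/987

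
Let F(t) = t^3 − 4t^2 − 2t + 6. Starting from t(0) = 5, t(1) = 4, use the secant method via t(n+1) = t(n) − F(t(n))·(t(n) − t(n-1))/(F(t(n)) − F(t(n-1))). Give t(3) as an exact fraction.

16085/3889

F(5) = 21, F(4) = −2. t(2) = 4 − (−2)·(4 − 5)/((−2) − 21) = 94/23.
F(4) = −2, F(94/23) = −8778/12167. t(3) = (94/23) − (−8778/12167)·((94/23) − 4)/((−8778/12167) − (−2)) = 16085/3889.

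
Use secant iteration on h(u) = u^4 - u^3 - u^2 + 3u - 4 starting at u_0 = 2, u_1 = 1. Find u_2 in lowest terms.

5/4

h(2) = 6, h(1) = -2. u_2 = 1 - (-2)·(1 - 2)/((-2) - 6) = 5/4.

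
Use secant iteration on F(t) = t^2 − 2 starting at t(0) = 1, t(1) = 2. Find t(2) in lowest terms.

4/3

F(1) = −1, F(2) = 2. t(2) = 2 − 2·(2 − 1)/(2 − (−1)) = 4/3.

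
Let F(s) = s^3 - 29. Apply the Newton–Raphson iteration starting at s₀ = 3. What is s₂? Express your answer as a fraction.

1714381/558009

F'(s) = 3s^2.
F(3) = -2, F'(3) = 27, so s₁ = 3 - (-2)/27 = 83/27.
F(83/27) = 980/19683, F'(83/27) = 6889/243, so s₂ = (83/27) - (980/19683)/(6889/243) = 1714381/558009.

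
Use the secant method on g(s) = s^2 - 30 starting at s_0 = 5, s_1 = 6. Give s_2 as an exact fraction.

g(5) = -5, g(6) = 6. s_2 = 6 - 6·(6 - 5)/(6 - (-5)) = 60/11.

60/11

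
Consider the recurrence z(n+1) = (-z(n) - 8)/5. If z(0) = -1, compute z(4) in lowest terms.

z(1) = (-(-1) - 8)/5 = -7/5.
z(2) = (-(-7/5) - 8)/5 = -33/25.
z(3) = (-(-33/25) - 8)/5 = -167/125.
z(4) = (-(-167/125) - 8)/5 = -833/625.

-833/625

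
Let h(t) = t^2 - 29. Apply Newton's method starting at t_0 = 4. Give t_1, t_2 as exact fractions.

h'(t) = 2t.
h(4) = -13, h'(4) = 8, so t_1 = 4 - (-13)/8 = 45/8.
h(45/8) = 169/64, h'(45/8) = 45/4, so t_2 = (45/8) - (169/64)/(45/4) = 3881/720.

t_1 = 45/8, t_2 = 3881/720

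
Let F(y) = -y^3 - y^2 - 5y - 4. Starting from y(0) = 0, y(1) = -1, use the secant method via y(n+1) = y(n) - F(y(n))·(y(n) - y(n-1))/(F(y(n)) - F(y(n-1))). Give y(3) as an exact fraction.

F(0) = -4, F(-1) = 1. y(2) = (-1) - 1·((-1) - 0)/(1 - (-4)) = -4/5.
F(-1) = 1, F(-4/5) = -16/125. y(3) = (-4/5) - (-16/125)·((-4/5) - (-1))/((-16/125) - 1) = -116/141.

-116/141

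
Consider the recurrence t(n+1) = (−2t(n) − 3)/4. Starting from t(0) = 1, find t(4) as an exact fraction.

t(1) = (−2·1 − 3)/4 = −5/4.
t(2) = (−2·(−5/4) − 3)/4 = −1/8.
t(3) = (−2·(−1/8) − 3)/4 = −11/16.
t(4) = (−2·(−11/16) − 3)/4 = −13/32.

−13/32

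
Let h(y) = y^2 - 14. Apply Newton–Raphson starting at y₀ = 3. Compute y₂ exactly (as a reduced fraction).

1033/276

h'(y) = 2y.
h(3) = -5, h'(3) = 6, so y₁ = 3 - (-5)/6 = 23/6.
h(23/6) = 25/36, h'(23/6) = 23/3, so y₂ = (23/6) - (25/36)/(23/3) = 1033/276.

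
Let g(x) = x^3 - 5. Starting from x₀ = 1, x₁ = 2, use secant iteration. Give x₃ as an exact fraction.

265/157

g(1) = -4, g(2) = 3. x₂ = 2 - 3·(2 - 1)/(3 - (-4)) = 11/7.
g(2) = 3, g(11/7) = -384/343. x₃ = (11/7) - (-384/343)·((11/7) - 2)/((-384/343) - 3) = 265/157.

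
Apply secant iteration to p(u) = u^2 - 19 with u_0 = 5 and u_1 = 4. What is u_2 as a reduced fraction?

p(5) = 6, p(4) = -3. u_2 = 4 - (-3)·(4 - 5)/((-3) - 6) = 13/3.

13/3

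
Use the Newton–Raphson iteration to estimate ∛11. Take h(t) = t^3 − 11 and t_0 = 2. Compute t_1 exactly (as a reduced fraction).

h'(t) = 3t^2.
h(2) = −3, h'(2) = 12, so t_1 = 2 − (−3)/12 = 9/4.

9/4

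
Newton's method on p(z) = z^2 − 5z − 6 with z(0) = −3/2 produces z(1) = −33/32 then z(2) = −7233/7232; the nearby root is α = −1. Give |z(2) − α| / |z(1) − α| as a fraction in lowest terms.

1/226

z(1) − α = −33/32 − (−1) = −33/32 + 1 = −1/32, so |z(1) − α| = 1/32.
z(2) − α = −7233/7232 − (−1) = −7233/7232 + 1 = −1/7232, so |z(2) − α| = 1/7232.
Ratio = (1/7232) / (1/32) = 1/226.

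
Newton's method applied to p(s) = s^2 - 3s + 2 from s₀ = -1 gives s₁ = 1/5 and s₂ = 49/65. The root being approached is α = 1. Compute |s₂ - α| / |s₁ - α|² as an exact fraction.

s₁ - α = 1/5 - 1 = -4/5, so |s₁ - α| = 4/5.
s₂ - α = 49/65 - 1 = -16/65, so |s₂ - α| = 16/65.
|s₁ - α|² = 16/25.
Ratio = (16/65) / (16/25) = 5/13.

5/13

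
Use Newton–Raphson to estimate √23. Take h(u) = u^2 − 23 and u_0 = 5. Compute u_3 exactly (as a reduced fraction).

2649601/552480

h'(u) = 2u.
h(5) = 2, h'(5) = 10, so u_1 = 5 − 2/10 = 24/5.
h(24/5) = 1/25, h'(24/5) = 48/5, so u_2 = (24/5) − (1/25)/(48/5) = 1151/240.
h(1151/240) = 1/57600, h'(1151/240) = 1151/120, so u_3 = (1151/240) − (1/57600)/(1151/120) = 2649601/552480.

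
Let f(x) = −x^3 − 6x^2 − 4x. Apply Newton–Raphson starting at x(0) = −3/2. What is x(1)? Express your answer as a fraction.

f'(x) = −3x^2 − 12x − 4.
f(−3/2) = −33/8, f'(−3/2) = 29/4, so x(1) = (−3/2) − (−33/8)/(29/4) = −27/29.

−27/29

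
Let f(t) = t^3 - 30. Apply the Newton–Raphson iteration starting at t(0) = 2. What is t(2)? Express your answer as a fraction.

f'(t) = 3t^2.
f(2) = -22, f'(2) = 12, so t(1) = 2 - (-22)/12 = 23/6.
f(23/6) = 5687/216, f'(23/6) = 529/12, so t(2) = (23/6) - (5687/216)/(529/12) = 15407/4761.

15407/4761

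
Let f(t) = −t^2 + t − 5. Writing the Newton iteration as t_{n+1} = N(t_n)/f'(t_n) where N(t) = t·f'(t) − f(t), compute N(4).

f'(t) = −2t + 1.
N(t) = t·f'(t) − f(t) = t·(−2t + 1) − (−t^2 + t − 5) = −t^2 + 5.
N(4) = −11.

−11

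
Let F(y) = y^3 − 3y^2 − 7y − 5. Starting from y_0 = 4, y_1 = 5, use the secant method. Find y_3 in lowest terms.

F(4) = −17, F(5) = 10. y_2 = 5 − 10·(5 − 4)/(10 − (−17)) = 125/27.
F(5) = 10, F(125/27) = −48790/19683. y_3 = (125/27) − (−48790/19683)·((125/27) − 5)/((−48790/19683) − 10) = 57760/12281.

57760/12281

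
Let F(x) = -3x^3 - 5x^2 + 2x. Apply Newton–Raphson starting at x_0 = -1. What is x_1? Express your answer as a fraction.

F'(x) = -9x^2 - 10x + 2.
F(-1) = -4, F'(-1) = 3, so x_1 = (-1) - (-4)/3 = 1/3.

1/3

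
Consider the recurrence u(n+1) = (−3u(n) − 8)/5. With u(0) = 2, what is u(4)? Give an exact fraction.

−382/625

u(1) = (−3·2 − 8)/5 = −14/5.
u(2) = (−3·(−14/5) − 8)/5 = 2/25.
u(3) = (−3·(2/25) − 8)/5 = −206/125.
u(4) = (−3·(−206/125) − 8)/5 = −382/625.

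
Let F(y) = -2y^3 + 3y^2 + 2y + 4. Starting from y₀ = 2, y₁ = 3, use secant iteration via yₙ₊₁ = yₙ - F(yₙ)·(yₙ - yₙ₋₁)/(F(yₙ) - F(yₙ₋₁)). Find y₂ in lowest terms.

46/21

F(2) = 4, F(3) = -17. y₂ = 3 - (-17)·(3 - 2)/((-17) - 4) = 46/21.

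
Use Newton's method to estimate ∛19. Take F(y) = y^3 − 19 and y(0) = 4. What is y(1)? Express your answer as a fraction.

F'(y) = 3y^2.
F(4) = 45, F'(4) = 48, so y(1) = 4 − 45/48 = 49/16.

49/16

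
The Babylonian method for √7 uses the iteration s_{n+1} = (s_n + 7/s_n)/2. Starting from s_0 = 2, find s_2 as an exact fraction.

s_1 = (2 + 7/2)/2 = 11/4.
s_2 = (11/4 + 7/(11/4))/2 = 233/88.

233/88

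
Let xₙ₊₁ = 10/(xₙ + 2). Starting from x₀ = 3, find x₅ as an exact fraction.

190/83

x₁ = 10/(3 + 2) = 2.
x₂ = 10/(2 + 2) = 5/2.
x₃ = 10/(5/2 + 2) = 20/9.
x₄ = 10/(20/9 + 2) = 45/19.
x₅ = 10/(45/19 + 2) = 190/83.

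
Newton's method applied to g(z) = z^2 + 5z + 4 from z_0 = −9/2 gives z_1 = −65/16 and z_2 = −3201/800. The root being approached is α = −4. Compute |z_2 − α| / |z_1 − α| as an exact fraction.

z_1 − α = −65/16 − (−4) = −65/16 + 4 = −1/16, so |z_1 − α| = 1/16.
z_2 − α = −3201/800 − (−4) = −3201/800 + 4 = −1/800, so |z_2 − α| = 1/800.
Ratio = (1/800) / (1/16) = 1/50.

1/50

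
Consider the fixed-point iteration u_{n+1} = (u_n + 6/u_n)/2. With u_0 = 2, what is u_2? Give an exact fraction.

49/20

u_1 = (2 + 6/2)/2 = 5/2.
u_2 = (5/2 + 6/(5/2))/2 = 49/20.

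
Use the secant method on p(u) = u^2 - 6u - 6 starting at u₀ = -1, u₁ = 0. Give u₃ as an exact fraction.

-7/8

p(-1) = 1, p(0) = -6. u₂ = 0 - (-6)·(0 - (-1))/((-6) - 1) = -6/7.
p(0) = -6, p(-6/7) = -6/49. u₃ = (-6/7) - (-6/49)·((-6/7) - 0)/((-6/49) - (-6)) = -7/8.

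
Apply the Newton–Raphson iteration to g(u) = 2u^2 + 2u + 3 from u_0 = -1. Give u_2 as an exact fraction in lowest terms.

g'(u) = 4u + 2.
g(-1) = 3, g'(-1) = -2, so u_1 = (-1) - 3/(-2) = 1/2.
g(1/2) = 9/2, g'(1/2) = 4, so u_2 = (1/2) - (9/2)/4 = -5/8.

-5/8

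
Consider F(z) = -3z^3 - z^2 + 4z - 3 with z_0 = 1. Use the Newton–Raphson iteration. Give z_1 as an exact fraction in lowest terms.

4/7

F'(z) = -9z^2 - 2z + 4.
F(1) = -3, F'(1) = -7, so z_1 = 1 - (-3)/(-7) = 4/7.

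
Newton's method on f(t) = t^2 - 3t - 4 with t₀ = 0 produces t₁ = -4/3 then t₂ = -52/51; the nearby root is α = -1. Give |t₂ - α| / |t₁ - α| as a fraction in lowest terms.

1/17

t₁ - α = -4/3 - (-1) = -4/3 + 1 = -1/3, so |t₁ - α| = 1/3.
t₂ - α = -52/51 - (-1) = -52/51 + 1 = -1/51, so |t₂ - α| = 1/51.
Ratio = (1/51) / (1/3) = 1/17.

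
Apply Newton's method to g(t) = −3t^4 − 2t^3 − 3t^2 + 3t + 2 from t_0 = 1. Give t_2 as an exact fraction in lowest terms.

g'(t) = −12t^3 − 6t^2 − 6t + 3.
g(1) = −3, g'(1) = −21, so t_1 = 1 − (−3)/(−21) = 6/7.
g(6/7) = −1228/2401, g'(6/7) = −4839/343, so t_2 = (6/7) − (−1228/2401)/(−4839/343) = 27806/33873.

27806/33873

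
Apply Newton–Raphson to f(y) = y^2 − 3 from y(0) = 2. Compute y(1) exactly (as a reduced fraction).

7/4

f'(y) = 2y.
f(2) = 1, f'(2) = 4, so y(1) = 2 − 1/4 = 7/4.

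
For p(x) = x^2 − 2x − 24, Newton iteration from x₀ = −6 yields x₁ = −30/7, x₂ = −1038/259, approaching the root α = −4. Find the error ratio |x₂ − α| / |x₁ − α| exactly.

x₁ − α = −30/7 − (−4) = −30/7 + 4 = −2/7, so |x₁ − α| = 2/7.
x₂ − α = −1038/259 − (−4) = −1038/259 + 4 = −2/259, so |x₂ − α| = 2/259.
Ratio = (2/259) / (2/7) = 1/37.

1/37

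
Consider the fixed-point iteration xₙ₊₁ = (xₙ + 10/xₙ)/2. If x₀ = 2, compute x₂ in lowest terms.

89/28

x₁ = (2 + 10/2)/2 = 7/2.
x₂ = (7/2 + 10/(7/2))/2 = 89/28.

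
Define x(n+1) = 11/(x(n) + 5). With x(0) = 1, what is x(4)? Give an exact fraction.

2981/1806

x(1) = 11/(1 + 5) = 11/6.
x(2) = 11/(11/6 + 5) = 66/41.
x(3) = 11/(66/41 + 5) = 451/271.
x(4) = 11/(451/271 + 5) = 2981/1806.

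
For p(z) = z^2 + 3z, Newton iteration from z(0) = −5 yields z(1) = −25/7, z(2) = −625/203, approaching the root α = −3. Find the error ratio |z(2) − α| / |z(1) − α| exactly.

z(1) − α = −25/7 − (−3) = −25/7 + 3 = −4/7, so |z(1) − α| = 4/7.
z(2) − α = −625/203 − (−3) = −625/203 + 3 = −16/203, so |z(2) − α| = 16/203.
Ratio = (16/203) / (4/7) = 4/29.

4/29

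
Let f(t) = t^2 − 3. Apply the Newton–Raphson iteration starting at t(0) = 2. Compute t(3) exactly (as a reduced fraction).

18817/10864

f'(t) = 2t.
f(2) = 1, f'(2) = 4, so t(1) = 2 − 1/4 = 7/4.
f(7/4) = 1/16, f'(7/4) = 7/2, so t(2) = (7/4) − (1/16)/(7/2) = 97/56.
f(97/56) = 1/3136, f'(97/56) = 97/28, so t(3) = (97/56) − (1/3136)/(97/28) = 18817/10864.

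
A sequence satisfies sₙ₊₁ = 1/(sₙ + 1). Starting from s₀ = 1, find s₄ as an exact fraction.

s₁ = 1/(1 + 1) = 1/2.
s₂ = 1/(1/2 + 1) = 2/3.
s₃ = 1/(2/3 + 1) = 3/5.
s₄ = 1/(3/5 + 1) = 5/8.

5/8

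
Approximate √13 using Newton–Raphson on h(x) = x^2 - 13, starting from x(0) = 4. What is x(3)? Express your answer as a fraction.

5597777/1552544

h'(x) = 2x.
h(4) = 3, h'(4) = 8, so x(1) = 4 - 3/8 = 29/8.
h(29/8) = 9/64, h'(29/8) = 29/4, so x(2) = (29/8) - (9/64)/(29/4) = 1673/464.
h(1673/464) = 81/215296, h'(1673/464) = 1673/232, so x(3) = (1673/464) - (81/215296)/(1673/232) = 5597777/1552544.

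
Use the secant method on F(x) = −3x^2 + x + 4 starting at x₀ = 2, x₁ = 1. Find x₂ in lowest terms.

F(2) = −6, F(1) = 2. x₂ = 1 − 2·(1 − 2)/(2 − (−6)) = 5/4.

5/4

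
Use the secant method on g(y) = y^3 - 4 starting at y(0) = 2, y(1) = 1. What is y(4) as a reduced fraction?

744241/471409

g(2) = 4, g(1) = -3. y(2) = 1 - (-3)·(1 - 2)/((-3) - 4) = 10/7.
g(1) = -3, g(10/7) = -372/343. y(3) = (10/7) - (-372/343)·((10/7) - 1)/((-372/343) - (-3)) = 122/73.
g(10/7) = -372/343, g(122/73) = 259780/389017. y(4) = (122/73) - (259780/389017)·((122/73) - (10/7))/((259780/389017) - (-372/343)) = 744241/471409.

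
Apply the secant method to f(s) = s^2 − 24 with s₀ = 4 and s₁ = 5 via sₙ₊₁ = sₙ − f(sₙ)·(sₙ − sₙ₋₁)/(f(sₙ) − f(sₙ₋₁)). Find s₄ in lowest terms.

4801/980

f(4) = −8, f(5) = 1. s₂ = 5 − 1·(5 − 4)/(1 − (−8)) = 44/9.
f(5) = 1, f(44/9) = −8/81. s₃ = (44/9) − (−8/81)·((44/9) − 5)/((−8/81) − 1) = 436/89.
f(44/9) = −8/81, f(436/89) = −8/7921. s₄ = (436/89) − (−8/7921)·((436/89) − (44/9))/((−8/7921) − (−8/81)) = 4801/980.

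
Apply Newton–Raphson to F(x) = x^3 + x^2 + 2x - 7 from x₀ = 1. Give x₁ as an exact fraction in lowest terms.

10/7

F'(x) = 3x^2 + 2x + 2.
F(1) = -3, F'(1) = 7, so x₁ = 1 - (-3)/7 = 10/7.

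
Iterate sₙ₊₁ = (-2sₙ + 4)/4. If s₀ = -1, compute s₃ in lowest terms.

s₁ = (-2·(-1) + 4)/4 = 3/2.
s₂ = (-2·(3/2) + 4)/4 = 1/4.
s₃ = (-2·(1/4) + 4)/4 = 7/8.

7/8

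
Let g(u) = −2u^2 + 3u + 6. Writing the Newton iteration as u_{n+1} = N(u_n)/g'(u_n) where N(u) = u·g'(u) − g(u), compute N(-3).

−24

g'(u) = −4u + 3.
N(u) = u·g'(u) − g(u) = u·(−4u + 3) − (−2u^2 + 3u + 6) = −2u^2 − 6.
N(-3) = −24.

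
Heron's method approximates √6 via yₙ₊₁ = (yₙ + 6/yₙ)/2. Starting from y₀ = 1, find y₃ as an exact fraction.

10033/4088

y₁ = (1 + 6/1)/2 = 7/2.
y₂ = (7/2 + 6/(7/2))/2 = 73/28.
y₃ = (73/28 + 6/(73/28))/2 = 10033/4088.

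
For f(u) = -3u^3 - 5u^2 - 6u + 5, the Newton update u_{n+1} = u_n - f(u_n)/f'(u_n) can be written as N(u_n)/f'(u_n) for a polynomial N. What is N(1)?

f'(u) = -9u^2 - 10u - 6.
N(u) = u·f'(u) - f(u) = u·(-9u^2 - 10u - 6) - (-3u^3 - 5u^2 - 6u + 5) = -6u^3 - 5u^2 - 5.
N(1) = -16.

-16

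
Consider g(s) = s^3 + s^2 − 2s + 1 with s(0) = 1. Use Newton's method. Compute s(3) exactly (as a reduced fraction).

2906/5481

g'(s) = 3s^2 + 2s − 2.
g(1) = 1, g'(1) = 3, so s(1) = 1 − 1/3 = 2/3.
g(2/3) = 11/27, g'(2/3) = 2/3, so s(2) = (2/3) − (11/27)/(2/3) = 1/18.
g(1/18) = 5203/5832, g'(1/18) = −203/108, so s(3) = (1/18) − (5203/5832)/(−203/108) = 2906/5481.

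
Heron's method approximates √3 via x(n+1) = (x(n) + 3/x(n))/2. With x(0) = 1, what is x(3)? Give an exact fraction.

x(1) = (1 + 3/1)/2 = 2.
x(2) = (2 + 3/2)/2 = 7/4.
x(3) = (7/4 + 3/(7/4))/2 = 97/56.

97/56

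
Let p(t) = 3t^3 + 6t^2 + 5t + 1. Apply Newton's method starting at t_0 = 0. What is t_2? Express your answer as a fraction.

−101/370

p'(t) = 9t^2 + 12t + 5.
p(0) = 1, p'(0) = 5, so t_1 = 0 − 1/5 = −1/5.
p(−1/5) = 27/125, p'(−1/5) = 74/25, so t_2 = (−1/5) − (27/125)/(74/25) = −101/370.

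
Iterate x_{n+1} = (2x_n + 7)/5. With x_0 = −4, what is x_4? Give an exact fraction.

x_1 = (2·(−4) + 7)/5 = −1/5.
x_2 = (2·(−1/5) + 7)/5 = 33/25.
x_3 = (2·(33/25) + 7)/5 = 241/125.
x_4 = (2·(241/125) + 7)/5 = 1357/625.

1357/625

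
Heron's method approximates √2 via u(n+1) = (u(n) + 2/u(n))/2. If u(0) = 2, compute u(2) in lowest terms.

u(1) = (2 + 2/2)/2 = 3/2.
u(2) = (3/2 + 2/(3/2))/2 = 17/12.

17/12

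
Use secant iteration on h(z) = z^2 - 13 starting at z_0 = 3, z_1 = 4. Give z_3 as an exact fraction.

h(3) = -4, h(4) = 3. z_2 = 4 - 3·(4 - 3)/(3 - (-4)) = 25/7.
h(4) = 3, h(25/7) = -12/49. z_3 = (25/7) - (-12/49)·((25/7) - 4)/((-12/49) - 3) = 191/53.

191/53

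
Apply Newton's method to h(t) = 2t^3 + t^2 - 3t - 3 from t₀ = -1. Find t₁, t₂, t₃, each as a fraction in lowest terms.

h'(t) = 6t^2 + 2t - 3.
h(-1) = -1, h'(-1) = 1, so t₁ = (-1) - (-1)/1 = 0.
h(0) = -3, h'(0) = -3, so t₂ = 0 - (-3)/(-3) = -1.
h(-1) = -1, h'(-1) = 1, so t₃ = (-1) - (-1)/1 = 0.

t₁ = 0, t₂ = -1, t₃ = 0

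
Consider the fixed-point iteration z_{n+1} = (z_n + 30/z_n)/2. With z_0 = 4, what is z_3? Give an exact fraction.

z_1 = (4 + 30/4)/2 = 23/4.
z_2 = (23/4 + 30/(23/4))/2 = 1009/184.
z_3 = (1009/184 + 30/(1009/184))/2 = 2033761/371312.

2033761/371312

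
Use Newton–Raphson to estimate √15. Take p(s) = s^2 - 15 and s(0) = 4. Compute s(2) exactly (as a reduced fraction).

1921/496

p'(s) = 2s.
p(4) = 1, p'(4) = 8, so s(1) = 4 - 1/8 = 31/8.
p(31/8) = 1/64, p'(31/8) = 31/4, so s(2) = (31/8) - (1/64)/(31/4) = 1921/496.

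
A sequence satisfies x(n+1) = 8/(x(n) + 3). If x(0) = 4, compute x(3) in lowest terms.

232/143

x(1) = 8/(4 + 3) = 8/7.
x(2) = 8/(8/7 + 3) = 56/29.
x(3) = 8/(56/29 + 3) = 232/143.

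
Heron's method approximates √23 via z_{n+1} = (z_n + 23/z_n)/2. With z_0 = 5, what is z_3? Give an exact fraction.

2649601/552480

z_1 = (5 + 23/5)/2 = 24/5.
z_2 = (24/5 + 23/(24/5))/2 = 1151/240.
z_3 = (1151/240 + 23/(1151/240))/2 = 2649601/552480.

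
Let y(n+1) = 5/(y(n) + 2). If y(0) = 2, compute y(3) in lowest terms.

y(1) = 5/(2 + 2) = 5/4.
y(2) = 5/(5/4 + 2) = 20/13.
y(3) = 5/(20/13 + 2) = 65/46.

65/46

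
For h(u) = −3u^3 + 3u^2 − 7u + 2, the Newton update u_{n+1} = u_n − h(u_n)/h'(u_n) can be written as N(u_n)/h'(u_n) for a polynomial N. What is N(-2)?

58

h'(u) = −9u^2 + 6u − 7.
N(u) = u·h'(u) − h(u) = u·(−9u^2 + 6u − 7) − (−3u^3 + 3u^2 − 7u + 2) = −6u^3 + 3u^2 − 2.
N(-2) = 58.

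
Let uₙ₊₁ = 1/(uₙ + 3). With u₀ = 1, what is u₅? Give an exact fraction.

u₁ = 1/(1 + 3) = 1/4.
u₂ = 1/(1/4 + 3) = 4/13.
u₃ = 1/(4/13 + 3) = 13/43.
u₄ = 1/(13/43 + 3) = 43/142.
u₅ = 1/(43/142 + 3) = 142/469.

142/469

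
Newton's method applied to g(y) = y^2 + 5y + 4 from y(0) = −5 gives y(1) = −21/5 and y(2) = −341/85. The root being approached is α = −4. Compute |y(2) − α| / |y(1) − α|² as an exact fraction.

5/17

y(1) − α = −21/5 − (−4) = −21/5 + 4 = −1/5, so |y(1) − α| = 1/5.
y(2) − α = −341/85 − (−4) = −341/85 + 4 = −1/85, so |y(2) − α| = 1/85.
|y(1) − α|² = 1/25.
Ratio = (1/85) / (1/25) = 5/17.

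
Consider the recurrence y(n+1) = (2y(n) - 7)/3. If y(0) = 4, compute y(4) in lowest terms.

-391/81

y(1) = (2·4 - 7)/3 = 1/3.
y(2) = (2·(1/3) - 7)/3 = -19/9.
y(3) = (2·(-19/9) - 7)/3 = -101/27.
y(4) = (2·(-101/27) - 7)/3 = -391/81.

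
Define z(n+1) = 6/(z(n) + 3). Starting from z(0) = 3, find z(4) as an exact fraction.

z(1) = 6/(3 + 3) = 1.
z(2) = 6/(1 + 3) = 3/2.
z(3) = 6/(3/2 + 3) = 4/3.
z(4) = 6/(4/3 + 3) = 18/13.

18/13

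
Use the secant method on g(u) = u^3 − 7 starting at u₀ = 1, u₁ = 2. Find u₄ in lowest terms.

99535299/52030837

g(1) = −6, g(2) = 1. u₂ = 2 − 1·(2 − 1)/(1 − (−6)) = 13/7.
g(2) = 1, g(13/7) = −204/343. u₃ = (13/7) − (−204/343)·((13/7) − 2)/((−204/343) − 1) = 1045/547.
g(13/7) = −204/343, g(1045/547) = −4505136/163667323. u₄ = (1045/547) − (−4505136/163667323)·((1045/547) − (13/7))/((−4505136/163667323) − (−204/343)) = 99535299/52030837.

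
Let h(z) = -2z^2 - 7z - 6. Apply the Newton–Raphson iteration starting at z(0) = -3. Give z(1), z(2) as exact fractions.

h'(z) = -4z - 7.
h(-3) = -3, h'(-3) = 5, so z(1) = (-3) - (-3)/5 = -12/5.
h(-12/5) = -18/25, h'(-12/5) = 13/5, so z(2) = (-12/5) - (-18/25)/(13/5) = -138/65.

z(1) = -12/5, z(2) = -138/65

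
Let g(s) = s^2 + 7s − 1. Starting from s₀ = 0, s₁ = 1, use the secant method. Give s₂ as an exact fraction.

1/8

g(0) = −1, g(1) = 7. s₂ = 1 − 7·(1 − 0)/(7 − (−1)) = 1/8.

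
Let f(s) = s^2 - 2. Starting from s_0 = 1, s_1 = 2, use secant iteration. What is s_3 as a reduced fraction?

f(1) = -1, f(2) = 2. s_2 = 2 - 2·(2 - 1)/(2 - (-1)) = 4/3.
f(2) = 2, f(4/3) = -2/9. s_3 = (4/3) - (-2/9)·((4/3) - 2)/((-2/9) - 2) = 7/5.

7/5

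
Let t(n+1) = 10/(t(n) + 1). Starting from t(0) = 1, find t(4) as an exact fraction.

40/19

t(1) = 10/(1 + 1) = 5.
t(2) = 10/(5 + 1) = 5/3.
t(3) = 10/(5/3 + 1) = 15/4.
t(4) = 10/(15/4 + 1) = 40/19.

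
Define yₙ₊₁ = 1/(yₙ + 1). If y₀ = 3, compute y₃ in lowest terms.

y₁ = 1/(3 + 1) = 1/4.
y₂ = 1/(1/4 + 1) = 4/5.
y₃ = 1/(4/5 + 1) = 5/9.

5/9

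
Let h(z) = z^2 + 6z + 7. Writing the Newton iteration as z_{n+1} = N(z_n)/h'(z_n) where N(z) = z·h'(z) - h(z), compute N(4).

9

h'(z) = 2z + 6.
N(z) = z·h'(z) - h(z) = z·(2z + 6) - (z^2 + 6z + 7) = z^2 - 7.
N(4) = 9.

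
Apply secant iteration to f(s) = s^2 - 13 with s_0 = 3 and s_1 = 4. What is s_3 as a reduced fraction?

191/53

f(3) = -4, f(4) = 3. s_2 = 4 - 3·(4 - 3)/(3 - (-4)) = 25/7.
f(4) = 3, f(25/7) = -12/49. s_3 = (25/7) - (-12/49)·((25/7) - 4)/((-12/49) - 3) = 191/53.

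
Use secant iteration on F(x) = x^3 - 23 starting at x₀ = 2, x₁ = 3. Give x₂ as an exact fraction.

F(2) = -15, F(3) = 4. x₂ = 3 - 4·(3 - 2)/(4 - (-15)) = 53/19.

53/19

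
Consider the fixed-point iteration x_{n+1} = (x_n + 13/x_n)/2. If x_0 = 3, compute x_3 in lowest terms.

x_1 = (3 + 13/3)/2 = 11/3.
x_2 = (11/3 + 13/(11/3))/2 = 119/33.
x_3 = (119/33 + 13/(119/33))/2 = 14159/3927.

14159/3927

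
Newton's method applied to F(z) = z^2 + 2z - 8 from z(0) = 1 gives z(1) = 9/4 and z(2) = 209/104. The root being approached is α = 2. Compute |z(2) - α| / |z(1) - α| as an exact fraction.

z(1) - α = 9/4 - 2 = 1/4, so |z(1) - α| = 1/4.
z(2) - α = 209/104 - 2 = 1/104, so |z(2) - α| = 1/104.
Ratio = (1/104) / (1/4) = 1/26.

1/26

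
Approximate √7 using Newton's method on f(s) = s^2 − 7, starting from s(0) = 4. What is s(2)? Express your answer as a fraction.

f'(s) = 2s.
f(4) = 9, f'(4) = 8, so s(1) = 4 − 9/8 = 23/8.
f(23/8) = 81/64, f'(23/8) = 23/4, so s(2) = (23/8) − (81/64)/(23/4) = 977/368.

977/368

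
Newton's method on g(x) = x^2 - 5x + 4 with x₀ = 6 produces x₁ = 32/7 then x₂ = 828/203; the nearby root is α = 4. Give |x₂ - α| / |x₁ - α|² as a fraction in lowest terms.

7/29

x₁ - α = 32/7 - 4 = 4/7, so |x₁ - α| = 4/7.
x₂ - α = 828/203 - 4 = 16/203, so |x₂ - α| = 16/203.
|x₁ - α|² = 16/49.
Ratio = (16/203) / (16/49) = 7/29.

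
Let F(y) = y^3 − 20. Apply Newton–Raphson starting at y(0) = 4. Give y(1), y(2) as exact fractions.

F'(y) = 3y^2.
F(4) = 44, F'(4) = 48, so y(1) = 4 − 44/48 = 37/12.
F(37/12) = 16093/1728, F'(37/12) = 1369/48, so y(2) = (37/12) − (16093/1728)/(1369/48) = 67933/24642.

y(1) = 37/12, y(2) = 67933/24642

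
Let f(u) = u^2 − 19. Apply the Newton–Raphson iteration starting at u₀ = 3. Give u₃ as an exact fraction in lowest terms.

268753/61656

f'(u) = 2u.
f(3) = −10, f'(3) = 6, so u₁ = 3 − (−10)/6 = 14/3.
f(14/3) = 25/9, f'(14/3) = 28/3, so u₂ = (14/3) − (25/9)/(28/3) = 367/84.
f(367/84) = 625/7056, f'(367/84) = 367/42, so u₃ = (367/84) − (625/7056)/(367/42) = 268753/61656.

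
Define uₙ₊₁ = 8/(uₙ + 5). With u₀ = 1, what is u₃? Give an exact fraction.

u₁ = 8/(1 + 5) = 4/3.
u₂ = 8/(4/3 + 5) = 24/19.
u₃ = 8/(24/19 + 5) = 152/119.

152/119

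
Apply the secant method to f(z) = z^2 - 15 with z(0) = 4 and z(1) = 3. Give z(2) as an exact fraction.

f(4) = 1, f(3) = -6. z(2) = 3 - (-6)·(3 - 4)/((-6) - 1) = 27/7.

27/7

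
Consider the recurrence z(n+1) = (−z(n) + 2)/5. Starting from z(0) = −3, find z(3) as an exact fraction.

z(1) = (−(−3) + 2)/5 = 1.
z(2) = (−1 + 2)/5 = 1/5.
z(3) = (−(1/5) + 2)/5 = 9/25.

9/25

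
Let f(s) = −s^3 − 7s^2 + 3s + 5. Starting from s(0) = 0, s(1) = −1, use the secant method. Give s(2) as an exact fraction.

−5/9

f(0) = 5, f(−1) = −4. s(2) = (−1) − (−4)·((−1) − 0)/((−4) − 5) = −5/9.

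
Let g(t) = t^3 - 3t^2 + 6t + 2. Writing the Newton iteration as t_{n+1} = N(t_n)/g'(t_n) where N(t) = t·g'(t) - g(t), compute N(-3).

-83

g'(t) = 3t^2 - 6t + 6.
N(t) = t·g'(t) - g(t) = t·(3t^2 - 6t + 6) - (t^3 - 3t^2 + 6t + 2) = 2t^3 - 3t^2 - 2.
N(-3) = -83.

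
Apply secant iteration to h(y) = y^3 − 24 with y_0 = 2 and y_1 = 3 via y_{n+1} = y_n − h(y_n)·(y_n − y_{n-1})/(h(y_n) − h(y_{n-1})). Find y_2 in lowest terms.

54/19

h(2) = −16, h(3) = 3. y_2 = 3 − 3·(3 − 2)/(3 − (−16)) = 54/19.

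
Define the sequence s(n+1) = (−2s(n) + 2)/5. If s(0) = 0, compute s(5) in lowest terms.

902/3125

s(1) = (−2·0 + 2)/5 = 2/5.
s(2) = (−2·(2/5) + 2)/5 = 6/25.
s(3) = (−2·(6/25) + 2)/5 = 38/125.
s(4) = (−2·(38/125) + 2)/5 = 174/625.
s(5) = (−2·(174/625) + 2)/5 = 902/3125.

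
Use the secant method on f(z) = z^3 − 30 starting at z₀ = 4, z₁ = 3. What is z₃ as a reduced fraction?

39340/12657

f(4) = 34, f(3) = −3. z₂ = 3 − (−3)·(3 − 4)/((−3) − 34) = 114/37.
f(3) = −3, f(114/37) = −38046/50653. z₃ = (114/37) − (−38046/50653)·((114/37) − 3)/((−38046/50653) − (−3)) = 39340/12657.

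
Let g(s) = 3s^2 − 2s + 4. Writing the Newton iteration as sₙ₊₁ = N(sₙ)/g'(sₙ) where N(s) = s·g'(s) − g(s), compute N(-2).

g'(s) = 6s − 2.
N(s) = s·g'(s) − g(s) = s·(6s − 2) − (3s^2 − 2s + 4) = 3s^2 − 4.
N(-2) = 8.

8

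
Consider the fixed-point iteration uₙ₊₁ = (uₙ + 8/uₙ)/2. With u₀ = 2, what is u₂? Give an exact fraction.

u₁ = (2 + 8/2)/2 = 3.
u₂ = (3 + 8/3)/2 = 17/6.

17/6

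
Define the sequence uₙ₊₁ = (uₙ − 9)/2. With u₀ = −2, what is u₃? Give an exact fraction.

−65/8

u₁ = ((−2) − 9)/2 = −11/2.
u₂ = ((−11/2) − 9)/2 = −29/4.
u₃ = ((−29/4) − 9)/2 = −65/8.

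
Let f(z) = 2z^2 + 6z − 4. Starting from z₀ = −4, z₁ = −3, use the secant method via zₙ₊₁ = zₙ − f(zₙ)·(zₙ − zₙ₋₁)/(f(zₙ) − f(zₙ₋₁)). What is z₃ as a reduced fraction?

−25/7

f(−4) = 4, f(−3) = −4. z₂ = (−3) − (−4)·((−3) − (−4))/((−4) − 4) = −7/2.
f(−3) = −4, f(−7/2) = −1/2. z₃ = (−7/2) − (−1/2)·((−7/2) − (−3))/((−1/2) − (−4)) = −25/7.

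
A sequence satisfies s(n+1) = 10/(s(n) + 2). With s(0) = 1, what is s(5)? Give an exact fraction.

s(1) = 10/(1 + 2) = 10/3.
s(2) = 10/(10/3 + 2) = 15/8.
s(3) = 10/(15/8 + 2) = 80/31.
s(4) = 10/(80/31 + 2) = 155/71.
s(5) = 10/(155/71 + 2) = 710/297.

710/297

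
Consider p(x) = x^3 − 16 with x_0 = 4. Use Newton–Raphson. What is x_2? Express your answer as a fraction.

70/27

p'(x) = 3x^2.
p(4) = 48, p'(4) = 48, so x_1 = 4 − 48/48 = 3.
p(3) = 11, p'(3) = 27, so x_2 = 3 − 11/27 = 70/27.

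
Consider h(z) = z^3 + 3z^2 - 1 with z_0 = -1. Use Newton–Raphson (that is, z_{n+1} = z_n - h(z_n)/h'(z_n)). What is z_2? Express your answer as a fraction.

h'(z) = 3z^2 + 6z.
h(-1) = 1, h'(-1) = -3, so z_1 = (-1) - 1/(-3) = -2/3.
h(-2/3) = 1/27, h'(-2/3) = -8/3, so z_2 = (-2/3) - (1/27)/(-8/3) = -47/72.

-47/72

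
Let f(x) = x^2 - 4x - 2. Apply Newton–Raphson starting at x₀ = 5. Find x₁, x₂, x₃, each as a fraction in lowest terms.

x₁ = 9/2, x₂ = 89/20, x₃ = 8721/1960

f'(x) = 2x - 4.
f(5) = 3, f'(5) = 6, so x₁ = 5 - 3/6 = 9/2.
f(9/2) = 1/4, f'(9/2) = 5, so x₂ = (9/2) - (1/4)/5 = 89/20.
f(89/20) = 1/400, f'(89/20) = 49/10, so x₃ = (89/20) - (1/400)/(49/10) = 8721/1960.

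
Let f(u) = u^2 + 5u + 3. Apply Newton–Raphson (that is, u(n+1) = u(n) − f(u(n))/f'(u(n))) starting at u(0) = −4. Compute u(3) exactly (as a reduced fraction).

−16897/3927

f'(u) = 2u + 5.
f(−4) = −1, f'(−4) = −3, so u(1) = (−4) − (−1)/(−3) = −13/3.
f(−13/3) = 1/9, f'(−13/3) = −11/3, so u(2) = (−13/3) − (1/9)/(−11/3) = −142/33.
f(−142/33) = 1/1089, f'(−142/33) = −119/33, so u(3) = (−142/33) − (1/1089)/(−119/33) = −16897/3927.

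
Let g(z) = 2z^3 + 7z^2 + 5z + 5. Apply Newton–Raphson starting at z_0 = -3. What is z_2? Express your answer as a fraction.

g'(z) = 6z^2 + 14z + 5.
g(-3) = -1, g'(-3) = 17, so z_1 = (-3) - (-1)/17 = -50/17.
g(-50/17) = -185/4913, g'(-50/17) = 4545/289, so z_2 = (-50/17) - (-185/4913)/(4545/289) = -45413/15453.

-45413/15453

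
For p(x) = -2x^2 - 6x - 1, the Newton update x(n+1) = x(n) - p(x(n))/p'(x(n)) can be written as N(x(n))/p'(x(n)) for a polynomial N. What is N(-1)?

p'(x) = -4x - 6.
N(x) = x·p'(x) - p(x) = x·(-4x - 6) - (-2x^2 - 6x - 1) = -2x^2 + 1.
N(-1) = -1.

-1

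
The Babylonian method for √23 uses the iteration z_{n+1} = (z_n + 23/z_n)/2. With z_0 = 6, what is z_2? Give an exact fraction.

z_1 = (6 + 23/6)/2 = 59/12.
z_2 = (59/12 + 23/(59/12))/2 = 6793/1416.

6793/1416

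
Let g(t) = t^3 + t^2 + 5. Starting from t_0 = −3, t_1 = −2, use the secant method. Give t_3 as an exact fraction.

g(−3) = −13, g(−2) = 1. t_2 = (−2) − 1·((−2) − (−3))/(1 − (−13)) = −29/14.
g(−2) = 1, g(−29/14) = 1105/2744. t_3 = (−29/14) − (1105/2744)·((−29/14) − (−2))/((1105/2744) − 1) = −3474/1639.

−3474/1639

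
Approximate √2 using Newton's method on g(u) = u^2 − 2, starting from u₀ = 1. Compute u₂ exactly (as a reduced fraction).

g'(u) = 2u.
g(1) = −1, g'(1) = 2, so u₁ = 1 − (−1)/2 = 3/2.
g(3/2) = 1/4, g'(3/2) = 3, so u₂ = (3/2) − (1/4)/3 = 17/12.

17/12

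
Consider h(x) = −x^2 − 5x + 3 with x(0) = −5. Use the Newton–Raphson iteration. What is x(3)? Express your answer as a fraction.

−809956/146165

h'(x) = −2x − 5.
h(−5) = 3, h'(−5) = 5, so x(1) = (−5) − 3/5 = −28/5.
h(−28/5) = −9/25, h'(−28/5) = 31/5, so x(2) = (−28/5) − (−9/25)/(31/5) = −859/155.
h(−859/155) = −81/24025, h'(−859/155) = 943/155, so x(3) = (−859/155) − (−81/24025)/(943/155) = −809956/146165.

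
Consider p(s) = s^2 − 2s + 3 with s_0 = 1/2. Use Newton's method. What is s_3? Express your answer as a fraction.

−4079/1904

p'(s) = 2s − 2.
p(1/2) = 9/4, p'(1/2) = −1, so s_1 = (1/2) − (9/4)/(−1) = 11/4.
p(11/4) = 81/16, p'(11/4) = 7/2, so s_2 = (11/4) − (81/16)/(7/2) = 73/56.
p(73/56) = 6561/3136, p'(73/56) = 17/28, so s_3 = (73/56) − (6561/3136)/(17/28) = −4079/1904.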